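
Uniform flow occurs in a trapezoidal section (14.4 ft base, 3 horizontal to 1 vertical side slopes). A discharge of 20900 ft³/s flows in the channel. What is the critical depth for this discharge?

At critical depth, Q² T / (g A³) = 1, i.e. A³/T = Q²/g = 20900²/32.2 = 13570000.
Trying y = 14.6 ft: A³/T = 6015000 — short.
Trying y = 19.2 ft: A³/T = 20380000 — over.
Trying y = 17.5 ft: A³/T = 13440000 — close enough.

y_c = 17.5 ft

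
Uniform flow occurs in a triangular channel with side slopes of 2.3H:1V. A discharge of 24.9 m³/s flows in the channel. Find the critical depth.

At critical depth, Q² T / (g A³) = 1, i.e. A³/T = Q²/g = 24.9²/9.81 = 63.2.
Trying y = 2.19 m: A³/T = 133.2 — high.
Trying y = 1.51 m: A³/T = 20.76 — low.
Trying y = 1.89 m: A³/T = 63.79 — ≈ 63.2.

y_c = 1.89 m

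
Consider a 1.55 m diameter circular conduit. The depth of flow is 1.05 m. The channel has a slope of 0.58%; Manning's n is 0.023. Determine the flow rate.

Q = 2.66 m³/s

For a circular section of diameter D = 1.55 m at depth y = 1.05 m, the central angle is θ = 2 arccos(1 − 2y/D) = 3.867 rad. Then A = (D²/8)(θ − sin θ) = 1.361 m² and P = Dθ/2 = 2.997 m.
Hydraulic radius R = A/P = 1.361/2.997 = 0.454 m.
Manning's equation: Q = (1/n) A R^(2/3) S^(1/2) = (1/0.023) × 1.361 × 0.454^(2/3) × 0.0058^(1/2) = 2.66 m³/s.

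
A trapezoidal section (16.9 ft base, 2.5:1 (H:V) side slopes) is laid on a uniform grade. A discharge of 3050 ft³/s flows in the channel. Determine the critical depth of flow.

At critical depth, Q² T / (g A³) = 1, i.e. A³/T = Q²/g = 3050²/32.2 = 288900.
At y = 5.23 ft: A³/T = 89500 — too small.
At y = 7.13 ft: A³/T = 288800 — close enough.

y_c = 7.13 ft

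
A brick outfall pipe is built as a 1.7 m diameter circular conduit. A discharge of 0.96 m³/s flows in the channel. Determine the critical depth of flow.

y_c = 0.478 m

At critical depth, Q² T / (g A³) = 1, i.e. A³/T = Q²/g = 0.96²/9.81 = 0.09394.
Trying y = 0.592 m: A³/T = 0.2146 — high.
Trying y = 0.478 m: A³/T = 0.09376 — close enough.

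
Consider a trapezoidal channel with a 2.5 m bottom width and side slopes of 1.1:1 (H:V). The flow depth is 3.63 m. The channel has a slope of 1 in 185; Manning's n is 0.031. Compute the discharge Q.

With bottom width b = 2.5 m and side slope z = 1.1: A = (b + zy)y = (2.5 + 1.1×3.63)×3.63 = 23.57 m²; P = b + 2y√(1+z²) = 2.5 + 2×3.63×1.487 = 13.29 m.
Hydraulic radius R = A/P = 23.57/13.29 = 1.773 m.
Manning's equation: Q = (1/n) A R^(2/3) S^(1/2) = (1/0.031) × 23.57 × 1.773^(2/3) × 0.005405^(1/2) = 81.9 m³/s.

Q = 81.9 m³/s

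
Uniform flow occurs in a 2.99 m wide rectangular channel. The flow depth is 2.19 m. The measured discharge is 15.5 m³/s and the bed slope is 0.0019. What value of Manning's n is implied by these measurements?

n = 0.017

Flow area A = b·y = 2.99 × 2.19 = 6.548 m². Wetted perimeter P = b + 2y = 2.99 + 2×2.19 = 7.37 m.
Hydraulic radius R = A/P = 6.548/7.37 = 0.8885 m.
Rearranging Manning's equation: n = (1/Q) A R^(2/3) S^(1/2) = (1/15.5) × 6.548 × 0.8885^(2/3) × √0.0019 = 0.017.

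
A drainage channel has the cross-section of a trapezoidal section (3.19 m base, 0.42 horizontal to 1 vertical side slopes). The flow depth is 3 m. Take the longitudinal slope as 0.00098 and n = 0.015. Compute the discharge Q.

With bottom width b = 3.19 m and side slope z = 0.42: A = (b + zy)y = (3.19 + 0.42×3)×3 = 13.35 m²; P = b + 2y√(1+z²) = 3.19 + 2×3×1.085 = 9.698 m.
Hydraulic radius R = A/P = 13.35/9.698 = 1.377 m.
Manning's equation: Q = (1/n) A R^(2/3) S^(1/2) = (1/0.015) × 13.35 × 1.377^(2/3) × 0.00098^(1/2) = 34.5 m³/s.

Q = 34.5 m³/s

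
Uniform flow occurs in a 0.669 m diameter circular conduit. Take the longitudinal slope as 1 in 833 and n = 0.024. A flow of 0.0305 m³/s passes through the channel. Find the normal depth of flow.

Manning's equation rearranged: A R^(2/3) = nQ / (1·√S) = 0.024 × 0.0305 / (√0.0012) = 0.02113.
At y = 0.154 m: A R^(2/3) = 0.0124 — short.
At y = 0.202 m: A R^(2/3) = 0.02116 — ≈ 0.02113.

y_n = 0.202 m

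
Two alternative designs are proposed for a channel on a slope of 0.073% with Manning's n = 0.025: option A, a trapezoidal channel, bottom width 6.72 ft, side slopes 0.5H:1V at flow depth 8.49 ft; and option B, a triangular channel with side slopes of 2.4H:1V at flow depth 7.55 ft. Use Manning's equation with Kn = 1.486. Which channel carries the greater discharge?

Channel A: With bottom width b = 6.72 ft and side slope z = 0.5: A = (b + zy)y = (6.72 + 0.5×8.49)×8.49 = 93.09 ft²; P = b + 2y√(1+z²) = 6.72 + 2×8.49×1.118 = 25.7 ft. Hydraulic radius R = A/P = 93.09/25.7 = 3.622 ft. Q_A = (1.486/0.025)·93.09·3.622^(2/3)·√0.00073 = 352.6 ft³/s.
Channel B: For a triangular section with side slope z = 2.4: A = zy² = 2.4×7.55² = 136.8 ft²; P = 2y√(1+z²) = 2×7.55×2.6 = 39.26 ft. Hydraulic radius R = A/P = 136.8/39.26 = 3.485 ft. Q_B = (1.486/0.025)·136.8·3.485^(2/3)·√0.00073 = 505 ft³/s.
Q_A = 352.6 ft³/s vs Q_B = 505 ft³/s, so channel B carries more.

channel B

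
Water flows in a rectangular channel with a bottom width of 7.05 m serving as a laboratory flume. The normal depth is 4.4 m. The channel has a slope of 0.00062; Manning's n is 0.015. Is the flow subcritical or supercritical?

Flow area A = b·y = 7.05 × 4.4 = 31.02 m². Wetted perimeter P = b + 2y = 7.05 + 2×4.4 = 15.85 m.
Hydraulic radius R = A/P = 31.02/15.85 = 1.957 m.
V = (1/n) R^(2/3) √S = (1/0.015) × 1.957^(2/3) × √0.00062 = 2.597 m/s. Hydraulic depth D_h = A/T = 31.02/7.05 = 4.4 m.
Froude number Fr = V/√(g·D_h) = 2.597/√(9.81×4.4) = 0.395, which is less than 1, so the flow is subcritical.

subcritical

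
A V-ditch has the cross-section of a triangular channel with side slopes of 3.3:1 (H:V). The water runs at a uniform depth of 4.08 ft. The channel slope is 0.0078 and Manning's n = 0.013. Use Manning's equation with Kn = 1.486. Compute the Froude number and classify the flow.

supercritical

For a triangular section with side slope z = 3.3: A = zy² = 3.3×4.08² = 54.93 ft²; P = 2y√(1+z²) = 2×4.08×3.448 = 28.14 ft.
Hydraulic radius R = A/P = 54.93/28.14 = 1.952 ft.
V = (1.486/n) R^(2/3) √S = (1.486/0.013) × 1.952^(2/3) × √0.0078 = 15.77 ft/s. Hydraulic depth D_h = A/T = 54.93/26.93 = 2.04 ft.
Froude number Fr = V/√(g·D_h) = 15.77/√(32.2×2.04) = 1.95, which is greater than 1, so the flow is supercritical.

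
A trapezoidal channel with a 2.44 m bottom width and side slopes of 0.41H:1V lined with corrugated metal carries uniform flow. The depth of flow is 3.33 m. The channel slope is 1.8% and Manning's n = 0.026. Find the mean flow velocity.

V = 6.19 m/s

With bottom width b = 2.44 m and side slope z = 0.41: A = (b + zy)y = (2.44 + 0.41×3.33)×3.33 = 12.67 m²; P = b + 2y√(1+z²) = 2.44 + 2×3.33×1.081 = 9.638 m.
Hydraulic radius R = A/P = 12.67/9.638 = 1.315 m.
From Manning's equation, V = (1/n) R^(2/3) S^(1/2) = (1/0.026) × 1.315^(2/3) × 0.018^(1/2) = 6.19 m/s.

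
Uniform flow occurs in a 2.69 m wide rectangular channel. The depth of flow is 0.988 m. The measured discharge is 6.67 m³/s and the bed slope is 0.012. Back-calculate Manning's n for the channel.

Flow area A = b·y = 2.69 × 0.988 = 2.658 m². Wetted perimeter P = b + 2y = 2.69 + 2×0.988 = 4.666 m.
Hydraulic radius R = A/P = 2.658/4.666 = 0.5696 m.
Rearranging Manning's equation: n = (1/Q) A R^(2/3) S^(1/2) = (1/6.67) × 2.658 × 0.5696^(2/3) × √0.012 = 0.03.

n = 0.03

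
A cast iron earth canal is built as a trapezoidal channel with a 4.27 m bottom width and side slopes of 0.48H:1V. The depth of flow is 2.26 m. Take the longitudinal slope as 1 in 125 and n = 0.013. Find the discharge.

Q = 99.4 m³/s

With bottom width b = 4.27 m and side slope z = 0.48: A = (b + zy)y = (4.27 + 0.48×2.26)×2.26 = 12.1 m²; P = b + 2y√(1+z²) = 4.27 + 2×2.26×1.109 = 9.284 m.
Hydraulic radius R = A/P = 12.1/9.284 = 1.304 m.
Manning's equation: Q = (1/n) A R^(2/3) S^(1/2) = (1/0.013) × 12.1 × 1.304^(2/3) × 0.008^(1/2) = 99.4 m³/s.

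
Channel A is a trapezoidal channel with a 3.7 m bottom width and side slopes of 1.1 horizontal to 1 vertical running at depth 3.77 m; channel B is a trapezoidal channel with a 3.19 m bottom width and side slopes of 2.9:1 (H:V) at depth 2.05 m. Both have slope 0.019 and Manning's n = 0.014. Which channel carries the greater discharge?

Channel A: With bottom width b = 3.7 m and side slope z = 1.1: A = (b + zy)y = (3.7 + 1.1×3.77)×3.77 = 29.58 m²; P = b + 2y√(1+z²) = 3.7 + 2×3.77×1.487 = 14.91 m. Hydraulic radius R = A/P = 29.58/14.91 = 1.984 m. Q_A = (1/0.014)·29.58·1.984^(2/3)·√0.019 = 459.9 m³/s.
Channel B: With bottom width b = 3.19 m and side slope z = 2.9: A = (b + zy)y = (3.19 + 2.9×2.05)×2.05 = 18.73 m²; P = b + 2y√(1+z²) = 3.19 + 2×2.05×3.068 = 15.77 m. Hydraulic radius R = A/P = 18.73/15.77 = 1.188 m. Q_B = (1/0.014)·18.73·1.188^(2/3)·√0.019 = 206.8 m³/s.
Q_A = 459.9 m³/s vs Q_B = 206.8 m³/s, so channel A carries more.

channel A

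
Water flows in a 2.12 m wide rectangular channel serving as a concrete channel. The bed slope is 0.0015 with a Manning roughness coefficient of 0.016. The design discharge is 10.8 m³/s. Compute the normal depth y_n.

y_n = 2.55 m

Manning's equation rearranged: A R^(2/3) = nQ / (1·√S) = 0.016 × 10.8 / (√0.0015) = 4.462.
Trying y = 1.82 m: A R^(2/3) = 2.954 — low.
Trying y = 2.77 m: A R^(2/3) = 4.919 — high.
Trying y = 2.55 m: A R^(2/3) = 4.458 — close enough.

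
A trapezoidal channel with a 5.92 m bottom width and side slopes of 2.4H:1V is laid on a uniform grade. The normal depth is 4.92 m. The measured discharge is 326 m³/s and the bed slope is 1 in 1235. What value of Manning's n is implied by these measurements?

n = 0.015

With bottom width b = 5.92 m and side slope z = 2.4: A = (b + zy)y = (5.92 + 2.4×4.92)×4.92 = 87.22 m²; P = b + 2y√(1+z²) = 5.92 + 2×4.92×2.6 = 31.5 m.
Hydraulic radius R = A/P = 87.22/31.5 = 2.769 m.
Rearranging Manning's equation: n = (1/Q) A R^(2/3) S^(1/2) = (1/326) × 87.22 × 2.769^(2/3) × √0.0008097 = 0.015.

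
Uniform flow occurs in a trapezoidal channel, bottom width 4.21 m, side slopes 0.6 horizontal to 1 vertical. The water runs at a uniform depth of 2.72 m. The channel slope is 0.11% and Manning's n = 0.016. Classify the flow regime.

With bottom width b = 4.21 m and side slope z = 0.6: A = (b + zy)y = (4.21 + 0.6×2.72)×2.72 = 15.89 m²; P = b + 2y√(1+z²) = 4.21 + 2×2.72×1.166 = 10.55 m.
Hydraulic radius R = A/P = 15.89/10.55 = 1.506 m.
V = (1/n) R^(2/3) √S = (1/0.016) × 1.506^(2/3) × √0.0011 = 2.723 m/s. Hydraulic depth D_h = A/T = 15.89/7.474 = 2.126 m.
Froude number Fr = V/√(g·D_h) = 2.723/√(9.81×2.126) = 0.596, which is less than 1, so the flow is subcritical.

subcritical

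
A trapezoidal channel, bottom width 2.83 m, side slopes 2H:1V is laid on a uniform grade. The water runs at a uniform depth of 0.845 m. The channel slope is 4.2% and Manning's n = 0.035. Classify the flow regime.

supercritical

With bottom width b = 2.83 m and side slope z = 2: A = (b + zy)y = (2.83 + 2×0.845)×0.845 = 3.819 m²; P = b + 2y√(1+z²) = 2.83 + 2×0.845×2.236 = 6.609 m.
Hydraulic radius R = A/P = 3.819/6.609 = 0.5779 m.
V = (1/n) R^(2/3) √S = (1/0.035) × 0.5779^(2/3) × √0.042 = 4.063 m/s. Hydraulic depth D_h = A/T = 3.819/6.21 = 0.615 m.
Froude number Fr = V/√(g·D_h) = 4.063/√(9.81×0.615) = 1.65, which is greater than 1, so the flow is supercritical.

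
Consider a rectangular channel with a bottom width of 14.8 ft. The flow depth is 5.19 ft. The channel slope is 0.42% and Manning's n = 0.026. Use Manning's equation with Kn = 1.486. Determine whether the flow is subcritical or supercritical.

subcritical

Flow area A = b·y = 14.8 × 5.19 = 76.81 ft². Wetted perimeter P = b + 2y = 14.8 + 2×5.19 = 25.18 ft.
Hydraulic radius R = A/P = 76.81/25.18 = 3.051 ft.
V = (1.486/n) R^(2/3) √S = (1.486/0.026) × 3.051^(2/3) × √0.0042 = 7.791 ft/s. Hydraulic depth D_h = A/T = 76.81/14.8 = 5.19 ft.
Froude number Fr = V/√(g·D_h) = 7.791/√(32.2×5.19) = 0.603, which is less than 1, so the flow is subcritical.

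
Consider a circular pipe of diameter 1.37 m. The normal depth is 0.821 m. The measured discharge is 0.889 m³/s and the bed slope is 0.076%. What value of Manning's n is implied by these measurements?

For a circular section of diameter D = 1.37 m at depth y = 0.821 m, the central angle is θ = 2 arccos(1 − 2y/D) = 3.541 rad. Then A = (D²/8)(θ − sin θ) = 0.9221 m² and P = Dθ/2 = 2.426 m.
Hydraulic radius R = A/P = 0.9221/2.426 = 0.3801 m.
Rearranging Manning's equation: n = (1/Q) A R^(2/3) S^(1/2) = (1/0.889) × 0.9221 × 0.3801^(2/3) × √0.00076 = 0.015.

n = 0.015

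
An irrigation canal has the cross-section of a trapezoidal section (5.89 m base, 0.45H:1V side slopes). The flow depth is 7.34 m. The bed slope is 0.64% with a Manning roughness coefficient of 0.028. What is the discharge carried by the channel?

With bottom width b = 5.89 m and side slope z = 0.45: A = (b + zy)y = (5.89 + 0.45×7.34)×7.34 = 67.48 m²; P = b + 2y√(1+z²) = 5.89 + 2×7.34×1.097 = 21.99 m.
Hydraulic radius R = A/P = 67.48/21.99 = 3.069 m.
Manning's equation: Q = (1/n) A R^(2/3) S^(1/2) = (1/0.028) × 67.48 × 3.069^(2/3) × 0.0064^(1/2) = 407 m³/s.

Q = 407 m³/s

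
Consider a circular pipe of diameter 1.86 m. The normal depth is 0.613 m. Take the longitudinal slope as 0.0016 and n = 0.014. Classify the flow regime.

subcritical

For a circular section of diameter D = 1.86 m at depth y = 0.613 m, the central angle is θ = 2 arccos(1 − 2y/D) = 2.446 rad. Then A = (D²/8)(θ − sin θ) = 0.7806 m² and P = Dθ/2 = 2.275 m.
Hydraulic radius R = A/P = 0.7806/2.275 = 0.3432 m.
V = (1/n) R^(2/3) √S = (1/0.014) × 0.3432^(2/3) × √0.0016 = 1.4 m/s. Hydraulic depth D_h = A/T = 0.7806/1.749 = 0.4464 m.
Froude number Fr = V/√(g·D_h) = 1.4/√(9.81×0.4464) = 0.669, which is less than 1, so the flow is subcritical.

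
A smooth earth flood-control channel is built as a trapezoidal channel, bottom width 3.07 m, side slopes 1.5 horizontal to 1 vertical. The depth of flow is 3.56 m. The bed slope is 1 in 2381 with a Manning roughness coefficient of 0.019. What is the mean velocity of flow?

With bottom width b = 3.07 m and side slope z = 1.5: A = (b + zy)y = (3.07 + 1.5×3.56)×3.56 = 29.94 m²; P = b + 2y√(1+z²) = 3.07 + 2×3.56×1.803 = 15.91 m.
Hydraulic radius R = A/P = 29.94/15.91 = 1.882 m.
From Manning's equation, V = (1/n) R^(2/3) S^(1/2) = (1/0.019) × 1.882^(2/3) × 0.00042^(1/2) = 1.64 m/s.

V = 1.64 m/s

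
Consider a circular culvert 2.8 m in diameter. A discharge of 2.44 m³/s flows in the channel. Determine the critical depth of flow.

y_c = 0.67 m

At critical depth, Q² T / (g A³) = 1, i.e. A³/T = Q²/g = 2.44²/9.81 = 0.6069.
At y = 0.775 m: A³/T = 1.069 — high.
At y = 0.463 m: A³/T = 0.1426 — low.
At y = 0.67 m: A³/T = 0.6065 — close enough.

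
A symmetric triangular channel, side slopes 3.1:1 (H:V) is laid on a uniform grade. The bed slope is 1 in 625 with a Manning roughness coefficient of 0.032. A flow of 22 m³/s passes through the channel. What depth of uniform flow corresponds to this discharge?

Manning's equation rearranged: A R^(2/3) = nQ / (1·√S) = 0.032 × 22 / (√0.0016) = 17.6.
Trying y = 1.82 m: A R^(2/3) = 9.33 — too small.
Trying y = 2.31 m: A R^(2/3) = 17.62 — close enough.

y_n = 2.31 m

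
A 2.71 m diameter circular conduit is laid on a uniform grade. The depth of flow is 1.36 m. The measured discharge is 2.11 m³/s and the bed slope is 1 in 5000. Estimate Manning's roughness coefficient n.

n = 0.015

For a circular section of diameter D = 2.71 m at depth y = 1.36 m, the central angle is θ = 2 arccos(1 − 2y/D) = 3.149 rad. Then A = (D²/8)(θ − sin θ) = 2.898 m² and P = Dθ/2 = 4.267 m.
Hydraulic radius R = A/P = 2.898/4.267 = 0.6791 m.
Rearranging Manning's equation: n = (1/Q) A R^(2/3) S^(1/2) = (1/2.11) × 2.898 × 0.6791^(2/3) × √0.0002 = 0.015.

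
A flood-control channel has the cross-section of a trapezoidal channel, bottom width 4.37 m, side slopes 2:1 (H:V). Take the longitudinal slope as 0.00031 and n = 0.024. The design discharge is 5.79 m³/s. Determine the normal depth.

y_n = 1.26 m

Manning's equation rearranged: A R^(2/3) = nQ / (1·√S) = 0.024 × 5.79 / (√0.00031) = 7.892.
At y = 1.02 m: A R^(2/3) = 5.311 — low.
At y = 1.52 m: A R^(2/3) = 11.33 — high.
At y = 1.26 m: A R^(2/3) = 7.898 — close enough.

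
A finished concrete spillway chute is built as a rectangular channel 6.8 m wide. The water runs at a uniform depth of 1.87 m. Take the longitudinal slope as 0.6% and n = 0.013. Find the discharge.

Flow area A = b·y = 6.8 × 1.87 = 12.72 m². Wetted perimeter P = b + 2y = 6.8 + 2×1.87 = 10.54 m.
Hydraulic radius R = A/P = 12.72/10.54 = 1.206 m.
Manning's equation: Q = (1/n) A R^(2/3) S^(1/2) = (1/0.013) × 12.72 × 1.206^(2/3) × 0.006^(1/2) = 85.9 m³/s.

Q = 85.9 m³/s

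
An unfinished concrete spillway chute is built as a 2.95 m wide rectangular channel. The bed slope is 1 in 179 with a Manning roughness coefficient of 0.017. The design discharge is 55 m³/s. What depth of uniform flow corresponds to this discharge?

y_n = 4.03 m

Manning's equation rearranged: A R^(2/3) = nQ / (1·√S) = 0.017 × 55 / (√0.005587) = 12.51.
Try y = 3.08 m: A R^(2/3) = 9.07 — low.
Try y = 5.11 m: A R^(2/3) = 16.49 — high.
Try y = 4.03 m: A R^(2/3) = 12.51 — matches.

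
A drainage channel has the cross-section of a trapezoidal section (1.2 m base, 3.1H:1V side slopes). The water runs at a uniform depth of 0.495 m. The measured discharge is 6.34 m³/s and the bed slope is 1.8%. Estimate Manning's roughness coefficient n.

With bottom width b = 1.2 m and side slope z = 3.1: A = (b + zy)y = (1.2 + 3.1×0.495)×0.495 = 1.354 m²; P = b + 2y√(1+z²) = 1.2 + 2×0.495×3.257 = 4.425 m.
Hydraulic radius R = A/P = 1.354/4.425 = 0.3059 m.
Rearranging Manning's equation: n = (1/Q) A R^(2/3) S^(1/2) = (1/6.34) × 1.354 × 0.3059^(2/3) × √0.018 = 0.013.

n = 0.013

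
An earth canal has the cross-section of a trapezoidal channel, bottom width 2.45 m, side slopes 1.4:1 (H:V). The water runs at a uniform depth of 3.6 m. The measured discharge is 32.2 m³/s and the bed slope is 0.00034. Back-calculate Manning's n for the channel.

n = 0.023

With bottom width b = 2.45 m and side slope z = 1.4: A = (b + zy)y = (2.45 + 1.4×3.6)×3.6 = 26.96 m²; P = b + 2y√(1+z²) = 2.45 + 2×3.6×1.72 = 14.84 m.
Hydraulic radius R = A/P = 26.96/14.84 = 1.817 m.
Rearranging Manning's equation: n = (1/Q) A R^(2/3) S^(1/2) = (1/32.2) × 26.96 × 1.817^(2/3) × √0.00034 = 0.023.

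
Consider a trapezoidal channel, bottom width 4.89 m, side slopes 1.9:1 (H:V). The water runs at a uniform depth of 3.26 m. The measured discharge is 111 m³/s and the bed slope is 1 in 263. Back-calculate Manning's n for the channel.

n = 0.0309

With bottom width b = 4.89 m and side slope z = 1.9: A = (b + zy)y = (4.89 + 1.9×3.26)×3.26 = 36.13 m²; P = b + 2y√(1+z²) = 4.89 + 2×3.26×2.147 = 18.89 m.
Hydraulic radius R = A/P = 36.13/18.89 = 1.913 m.
Rearranging Manning's equation: n = (1/Q) A R^(2/3) S^(1/2) = (1/111) × 36.13 × 1.913^(2/3) × √0.003802 = 0.0309.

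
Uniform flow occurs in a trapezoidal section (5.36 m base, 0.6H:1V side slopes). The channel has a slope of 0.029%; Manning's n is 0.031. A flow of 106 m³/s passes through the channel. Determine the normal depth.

Manning's equation rearranged: A R^(2/3) = nQ / (1·√S) = 0.031 × 106 / (√0.00029) = 193.
Trying y = 7.17 m: A R^(2/3) = 148.5 — too small.
Trying y = 9.1 m: A R^(2/3) = 235.7 — too large.
Trying y = 8.22 m: A R^(2/3) = 193.1 — matches.

y_n = 8.22 m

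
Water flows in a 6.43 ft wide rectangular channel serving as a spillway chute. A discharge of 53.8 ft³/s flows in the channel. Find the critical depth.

y_c = 1.3 ft

For a rectangular channel, critical depth y_c = (q²/g)^(1/3) where q = Q/b = 53.8/6.43 = 8.367 ft²/s.
So y_c = (8.367²/32.2)^(1/3) = 1.3 ft.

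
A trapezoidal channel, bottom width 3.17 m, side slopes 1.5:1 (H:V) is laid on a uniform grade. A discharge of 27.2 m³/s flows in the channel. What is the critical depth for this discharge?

y_c = 1.53 m

At critical depth, Q² T / (g A³) = 1, i.e. A³/T = Q²/g = 27.2²/9.81 = 75.42.
Try y = 1.9 m: A³/T = 168.7 — high.
Try y = 1.53 m: A³/T = 75.33 — matches.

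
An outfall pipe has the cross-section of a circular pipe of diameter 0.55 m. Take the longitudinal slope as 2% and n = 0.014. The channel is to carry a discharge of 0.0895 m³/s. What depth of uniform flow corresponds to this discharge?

Manning's equation rearranged: A R^(2/3) = nQ / (1·√S) = 0.014 × 0.0895 / (√0.02) = 0.00886.
Try y = 0.115 m: A R^(2/3) = 0.006064 — too small.
Try y = 0.139 m: A R^(2/3) = 0.008858 — ≈ 0.00886.

y_n = 0.139 m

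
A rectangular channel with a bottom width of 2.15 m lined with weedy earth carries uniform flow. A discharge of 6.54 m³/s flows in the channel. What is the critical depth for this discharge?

For a rectangular channel, critical depth y_c = (q²/g)^(1/3) where q = Q/b = 6.54/2.15 = 3.042 m²/s.
So y_c = (3.042²/9.81)^(1/3) = 0.981 m.

y_c = 0.981 m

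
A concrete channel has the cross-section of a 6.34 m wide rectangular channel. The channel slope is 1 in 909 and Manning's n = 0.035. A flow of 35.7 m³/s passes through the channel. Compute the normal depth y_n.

y_n = 4.05 m

Manning's equation rearranged: A R^(2/3) = nQ / (1·√S) = 0.035 × 35.7 / (√0.0011) = 37.67.
Trying y = 5 m: A R^(2/3) = 49.31 — too large.
Trying y = 3.01 m: A R^(2/3) = 25.49 — too small.
Trying y = 4.05 m: A R^(2/3) = 37.69 — ≈ 37.67.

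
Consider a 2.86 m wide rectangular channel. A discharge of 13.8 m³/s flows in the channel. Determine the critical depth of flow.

y_c = 1.33 m

For a rectangular channel, critical depth y_c = (q²/g)^(1/3) where q = Q/b = 13.8/2.86 = 4.825 m²/s.
So y_c = (4.825²/9.81)^(1/3) = 1.33 m.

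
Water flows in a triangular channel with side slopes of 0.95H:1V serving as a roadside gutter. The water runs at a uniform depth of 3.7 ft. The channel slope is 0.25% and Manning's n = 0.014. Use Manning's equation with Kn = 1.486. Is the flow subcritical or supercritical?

subcritical

For a triangular section with side slope z = 0.95: A = zy² = 0.95×3.7² = 13.01 ft²; P = 2y√(1+z²) = 2×3.7×1.379 = 10.21 ft.
Hydraulic radius R = A/P = 13.01/10.21 = 1.274 ft.
V = (1.486/n) R^(2/3) √S = (1.486/0.014) × 1.274^(2/3) × √0.0025 = 6.238 ft/s. Hydraulic depth D_h = A/T = 13.01/7.03 = 1.85 ft.
Froude number Fr = V/√(g·D_h) = 6.238/√(32.2×1.85) = 0.808, which is less than 1, so the flow is subcritical.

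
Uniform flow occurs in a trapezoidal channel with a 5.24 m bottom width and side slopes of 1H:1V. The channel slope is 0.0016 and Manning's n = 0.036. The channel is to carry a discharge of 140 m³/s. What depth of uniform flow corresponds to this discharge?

Manning's equation rearranged: A R^(2/3) = nQ / (1·√S) = 0.036 × 140 / (√0.0016) = 126.
At y = 4.17 m: A R^(2/3) = 68.44 — low.
At y = 6.32 m: A R^(2/3) = 157.3 — high.
At y = 5.67 m: A R^(2/3) = 126 — close enough.

y_n = 5.67 m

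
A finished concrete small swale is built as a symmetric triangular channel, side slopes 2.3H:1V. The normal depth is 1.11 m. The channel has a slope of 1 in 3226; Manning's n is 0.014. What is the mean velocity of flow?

V = 0.802 m/s

For a triangular section with side slope z = 2.3: A = zy² = 2.3×1.11² = 2.834 m²; P = 2y√(1+z²) = 2×1.11×2.508 = 5.568 m.
Hydraulic radius R = A/P = 2.834/5.568 = 0.509 m.
From Manning's equation, V = (1/n) R^(2/3) S^(1/2) = (1/0.014) × 0.509^(2/3) × 0.00031^(1/2) = 0.802 m/s.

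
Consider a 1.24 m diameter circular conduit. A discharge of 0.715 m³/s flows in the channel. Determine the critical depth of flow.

y_c = 0.45 m

At critical depth, Q² T / (g A³) = 1, i.e. A³/T = Q²/g = 0.715²/9.81 = 0.05211.
Trying y = 0.343 m: A³/T = 0.01817 — low.
Trying y = 0.45 m: A³/T = 0.05195 — ≈ 0.05211.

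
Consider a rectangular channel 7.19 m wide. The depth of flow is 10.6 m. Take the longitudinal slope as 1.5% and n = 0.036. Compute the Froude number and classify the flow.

subcritical

Flow area A = b·y = 7.19 × 10.6 = 76.21 m². Wetted perimeter P = b + 2y = 7.19 + 2×10.6 = 28.39 m.
Hydraulic radius R = A/P = 76.21/28.39 = 2.685 m.
V = (1/n) R^(2/3) √S = (1/0.036) × 2.685^(2/3) × √0.015 = 6.571 m/s. Hydraulic depth D_h = A/T = 76.21/7.19 = 10.6 m.
Froude number Fr = V/√(g·D_h) = 6.571/√(9.81×10.6) = 0.644, which is less than 1, so the flow is subcritical.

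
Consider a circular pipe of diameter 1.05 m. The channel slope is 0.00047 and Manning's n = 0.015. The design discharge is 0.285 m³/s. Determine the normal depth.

y_n = 0.559 m

Manning's equation rearranged: A R^(2/3) = nQ / (1·√S) = 0.015 × 0.285 / (√0.00047) = 0.1972.
Try y = 0.669 m: A R^(2/3) = 0.2609 — too large.
Try y = 0.455 m: A R^(2/3) = 0.1383 — too small.
Try y = 0.559 m: A R^(2/3) = 0.1972 — close enough.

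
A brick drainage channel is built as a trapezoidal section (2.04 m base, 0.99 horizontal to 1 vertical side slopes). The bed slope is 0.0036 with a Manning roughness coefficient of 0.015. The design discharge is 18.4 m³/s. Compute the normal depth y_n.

y_n = 1.48 m

Manning's equation rearranged: A R^(2/3) = nQ / (1·√S) = 0.015 × 18.4 / (√0.0036) = 4.6.
Try y = 1.05 m: A R^(2/3) = 2.42 — too small.
Try y = 1.83 m: A R^(2/3) = 6.956 — too large.
Try y = 1.48 m: A R^(2/3) = 4.604 — matches.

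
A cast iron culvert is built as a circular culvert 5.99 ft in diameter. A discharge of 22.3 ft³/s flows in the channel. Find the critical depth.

At critical depth, Q² T / (g A³) = 1, i.e. A³/T = Q²/g = 22.3²/32.2 = 15.44.
At y = 1.4 ft: A³/T = 24.79 — high.
At y = 0.989 ft: A³/T = 6.351 — low.
At y = 1.24 ft: A³/T = 15.43 — ≈ 15.44.

y_c = 1.24 ft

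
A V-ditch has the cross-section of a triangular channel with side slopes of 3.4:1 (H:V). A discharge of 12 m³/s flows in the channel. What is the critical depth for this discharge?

y_c = 1.2 m

At critical depth, Q² T / (g A³) = 1, i.e. A³/T = Q²/g = 12²/9.81 = 14.68.
Try y = 1.37 m: A³/T = 27.9 — high.
Try y = 0.865 m: A³/T = 2.799 — low.
Try y = 1.2 m: A³/T = 14.38 — close enough.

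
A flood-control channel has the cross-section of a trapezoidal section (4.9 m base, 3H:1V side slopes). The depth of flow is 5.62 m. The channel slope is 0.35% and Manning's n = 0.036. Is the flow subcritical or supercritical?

subcritical

With bottom width b = 4.9 m and side slope z = 3: A = (b + zy)y = (4.9 + 3×5.62)×5.62 = 122.3 m²; P = b + 2y√(1+z²) = 4.9 + 2×5.62×3.162 = 40.44 m.
Hydraulic radius R = A/P = 122.3/40.44 = 3.024 m.
V = (1/n) R^(2/3) √S = (1/0.036) × 3.024^(2/3) × √0.0035 = 3.436 m/s. Hydraulic depth D_h = A/T = 122.3/38.62 = 3.167 m.
Froude number Fr = V/√(g·D_h) = 3.436/√(9.81×3.167) = 0.617, which is less than 1, so the flow is subcritical.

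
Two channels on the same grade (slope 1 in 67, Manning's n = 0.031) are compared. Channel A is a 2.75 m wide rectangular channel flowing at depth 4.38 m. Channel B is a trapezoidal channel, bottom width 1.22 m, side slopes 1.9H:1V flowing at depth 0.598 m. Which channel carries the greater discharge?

channel A

Channel A: Flow area A = b·y = 2.75 × 4.38 = 12.04 m². Wetted perimeter P = b + 2y = 2.75 + 2×4.38 = 11.51 m. Hydraulic radius R = A/P = 12.04/11.51 = 1.046 m. Q_A = (1/0.031)·12.04·1.046^(2/3)·√0.01493 = 48.93 m³/s.
Channel B: With bottom width b = 1.22 m and side slope z = 1.9: A = (b + zy)y = (1.22 + 1.9×0.598)×0.598 = 1.409 m²; P = b + 2y√(1+z²) = 1.22 + 2×0.598×2.147 = 3.788 m. Hydraulic radius R = A/P = 1.409/3.788 = 0.372 m. Q_B = (1/0.031)·1.409·0.372^(2/3)·√0.01493 = 2.872 m³/s.
Q_A = 48.93 m³/s vs Q_B = 2.872 m³/s, so channel A carries more.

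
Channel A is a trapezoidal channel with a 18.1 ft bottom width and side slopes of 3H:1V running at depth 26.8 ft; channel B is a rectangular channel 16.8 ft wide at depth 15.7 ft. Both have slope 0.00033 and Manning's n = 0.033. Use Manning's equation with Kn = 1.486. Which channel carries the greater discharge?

channel A

Channel A: With bottom width b = 18.1 ft and side slope z = 3: A = (b + zy)y = (18.1 + 3×26.8)×26.8 = 2640 ft²; P = b + 2y√(1+z²) = 18.1 + 2×26.8×3.162 = 187.6 ft. Hydraulic radius R = A/P = 2640/187.6 = 14.07 ft. Q_A = (1.486/0.033)·2640·14.07^(2/3)·√0.00033 = 12590 ft³/s.
Channel B: Flow area A = b·y = 16.8 × 15.7 = 263.8 ft². Wetted perimeter P = b + 2y = 16.8 + 2×15.7 = 48.2 ft. Hydraulic radius R = A/P = 263.8/48.2 = 5.472 ft. Q_B = (1.486/0.033)·263.8·5.472^(2/3)·√0.00033 = 670 ft³/s.
Q_A = 12590 ft³/s vs Q_B = 670 ft³/s, so channel A carries more.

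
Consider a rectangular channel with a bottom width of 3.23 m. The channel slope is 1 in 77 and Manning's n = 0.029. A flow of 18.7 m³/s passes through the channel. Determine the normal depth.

Manning's equation rearranged: A R^(2/3) = nQ / (1·√S) = 0.029 × 18.7 / (√0.01299) = 4.759.
Trying y = 1.14 m: A R^(2/3) = 2.815 — too small.
Trying y = 1.87 m: A R^(2/3) = 5.49 — too large.
Trying y = 1.68 m: A R^(2/3) = 4.767 — matches.

y_n = 1.68 m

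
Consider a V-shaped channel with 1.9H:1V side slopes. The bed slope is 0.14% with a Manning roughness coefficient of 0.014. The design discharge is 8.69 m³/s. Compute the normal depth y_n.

Manning's equation rearranged: A R^(2/3) = nQ / (1·√S) = 0.014 × 8.69 / (√0.0014) = 3.252.
Trying y = 1.63 m: A R^(2/3) = 4.06 — too large.
Trying y = 1.5 m: A R^(2/3) = 3.253 — close enough.

y_n = 1.5 m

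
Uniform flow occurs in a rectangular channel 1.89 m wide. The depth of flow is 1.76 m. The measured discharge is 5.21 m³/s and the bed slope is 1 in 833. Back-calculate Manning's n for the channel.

n = 0.016

Flow area A = b·y = 1.89 × 1.76 = 3.326 m². Wetted perimeter P = b + 2y = 1.89 + 2×1.76 = 5.41 m.
Hydraulic radius R = A/P = 3.326/5.41 = 0.6149 m.
Rearranging Manning's equation: n = (1/Q) A R^(2/3) S^(1/2) = (1/5.21) × 3.326 × 0.6149^(2/3) × √0.0012 = 0.016.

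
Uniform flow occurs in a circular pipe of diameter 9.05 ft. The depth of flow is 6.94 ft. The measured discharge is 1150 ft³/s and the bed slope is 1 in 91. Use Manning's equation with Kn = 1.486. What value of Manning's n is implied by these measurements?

n = 0.014

For a circular section of diameter D = 9.05 ft at depth y = 6.94 ft, the central angle is θ = 2 arccos(1 − 2y/D) = 4.268 rad. Then A = (D²/8)(θ − sin θ) = 52.93 ft² and P = Dθ/2 = 19.31 ft.
Hydraulic radius R = A/P = 52.93/19.31 = 2.741 ft.
Rearranging Manning's equation: n = (1.486/Q) A R^(2/3) S^(1/2) = (1.486/1150) × 52.93 × 2.741^(2/3) × √0.01099 = 0.014.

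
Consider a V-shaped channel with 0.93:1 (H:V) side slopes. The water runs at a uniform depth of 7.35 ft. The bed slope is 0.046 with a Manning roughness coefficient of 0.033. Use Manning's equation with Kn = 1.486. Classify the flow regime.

supercritical

For a triangular section with side slope z = 0.93: A = zy² = 0.93×7.35² = 50.24 ft²; P = 2y√(1+z²) = 2×7.35×1.366 = 20.07 ft.
Hydraulic radius R = A/P = 50.24/20.07 = 2.503 ft.
V = (1.486/n) R^(2/3) √S = (1.486/0.033) × 2.503^(2/3) × √0.046 = 17.8 ft/s. Hydraulic depth D_h = A/T = 50.24/13.67 = 3.675 ft.
Froude number Fr = V/√(g·D_h) = 17.8/√(32.2×3.675) = 1.64, which is greater than 1, so the flow is supercritical.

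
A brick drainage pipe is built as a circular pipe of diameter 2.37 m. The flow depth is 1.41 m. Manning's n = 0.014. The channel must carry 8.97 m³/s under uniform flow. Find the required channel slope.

S = 0.0037

For a circular section of diameter D = 2.37 m at depth y = 1.41 m, the central angle is θ = 2 arccos(1 − 2y/D) = 3.524 rad. Then A = (D²/8)(θ − sin θ) = 2.736 m² and P = Dθ/2 = 4.176 m.
Hydraulic radius R = A/P = 2.736/4.176 = 0.6552 m.
From Manning's equation, S = [nQ / (1 A R^(2/3))]² = [0.014 × 8.97 / (1 × 2.736 × 0.6552^(2/3))]² = 0.0037.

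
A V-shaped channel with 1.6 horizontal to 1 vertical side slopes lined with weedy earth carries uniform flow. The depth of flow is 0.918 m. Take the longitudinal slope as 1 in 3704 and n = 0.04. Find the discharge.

Q = 0.295 m³/s

For a triangular section with side slope z = 1.6: A = zy² = 1.6×0.918² = 1.348 m²; P = 2y√(1+z²) = 2×0.918×1.887 = 3.464 m.
Hydraulic radius R = A/P = 1.348/3.464 = 0.3892 m.
Manning's equation: Q = (1/n) A R^(2/3) S^(1/2) = (1/0.04) × 1.348 × 0.3892^(2/3) × 0.00027^(1/2) = 0.295 m³/s.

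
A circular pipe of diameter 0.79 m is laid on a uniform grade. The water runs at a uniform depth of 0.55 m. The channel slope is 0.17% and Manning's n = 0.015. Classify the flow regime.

subcritical

For a circular section of diameter D = 0.79 m at depth y = 0.55 m, the central angle is θ = 2 arccos(1 − 2y/D) = 3.948 rad. Then A = (D²/8)(θ − sin θ) = 0.3643 m² and P = Dθ/2 = 1.559 m.
Hydraulic radius R = A/P = 0.3643/1.559 = 0.2336 m.
V = (1/n) R^(2/3) √S = (1/0.015) × 0.2336^(2/3) × √0.0017 = 1.043 m/s. Hydraulic depth D_h = A/T = 0.3643/0.7266 = 0.5014 m.
Froude number Fr = V/√(g·D_h) = 1.043/√(9.81×0.5014) = 0.47, which is less than 1, so the flow is subcritical.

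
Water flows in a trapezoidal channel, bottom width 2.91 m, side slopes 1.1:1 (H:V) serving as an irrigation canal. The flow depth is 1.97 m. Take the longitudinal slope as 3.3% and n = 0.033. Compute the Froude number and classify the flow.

With bottom width b = 2.91 m and side slope z = 1.1: A = (b + zy)y = (2.91 + 1.1×1.97)×1.97 = 10 m²; P = b + 2y√(1+z²) = 2.91 + 2×1.97×1.487 = 8.767 m.
Hydraulic radius R = A/P = 10/8.767 = 1.141 m.
V = (1/n) R^(2/3) √S = (1/0.033) × 1.141^(2/3) × √0.033 = 6.01 m/s. Hydraulic depth D_h = A/T = 10/7.244 = 1.381 m.
Froude number Fr = V/√(g·D_h) = 6.01/√(9.81×1.381) = 1.63, which is greater than 1, so the flow is supercritical.

supercritical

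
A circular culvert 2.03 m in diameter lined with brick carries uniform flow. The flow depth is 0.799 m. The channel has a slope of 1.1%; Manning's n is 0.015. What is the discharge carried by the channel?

For a circular section of diameter D = 2.03 m at depth y = 0.799 m, the central angle is θ = 2 arccos(1 − 2y/D) = 2.713 rad. Then A = (D²/8)(θ − sin θ) = 1.183 m² and P = Dθ/2 = 2.753 m.
Hydraulic radius R = A/P = 1.183/2.753 = 0.4297 m.
Manning's equation: Q = (1/n) A R^(2/3) S^(1/2) = (1/0.015) × 1.183 × 0.4297^(2/3) × 0.011^(1/2) = 4.71 m³/s.

Q = 4.71 m³/s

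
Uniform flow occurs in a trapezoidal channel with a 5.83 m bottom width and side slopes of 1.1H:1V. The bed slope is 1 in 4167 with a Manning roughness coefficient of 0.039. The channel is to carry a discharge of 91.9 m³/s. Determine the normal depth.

y_n = 7.16 m

Manning's equation rearranged: A R^(2/3) = nQ / (1·√S) = 0.039 × 91.9 / (√0.00024) = 231.4.
Trying y = 5.82 m: A R^(2/3) = 150.6 — too small.
Trying y = 7.16 m: A R^(2/3) = 231.3 — matches.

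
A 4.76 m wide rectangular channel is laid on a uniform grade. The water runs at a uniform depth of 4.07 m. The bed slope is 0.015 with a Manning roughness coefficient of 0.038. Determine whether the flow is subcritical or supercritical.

Flow area A = b·y = 4.76 × 4.07 = 19.37 m². Wetted perimeter P = b + 2y = 4.76 + 2×4.07 = 12.9 m.
Hydraulic radius R = A/P = 19.37/12.9 = 1.502 m.
V = (1/n) R^(2/3) √S = (1/0.038) × 1.502^(2/3) × √0.015 = 4.227 m/s. Hydraulic depth D_h = A/T = 19.37/4.76 = 4.07 m.
Froude number Fr = V/√(g·D_h) = 4.227/√(9.81×4.07) = 0.669, which is less than 1, so the flow is subcritical.

subcritical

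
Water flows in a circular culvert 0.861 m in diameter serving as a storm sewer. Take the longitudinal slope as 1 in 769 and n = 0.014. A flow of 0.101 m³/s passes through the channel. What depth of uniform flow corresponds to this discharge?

Manning's equation rearranged: A R^(2/3) = nQ / (1·√S) = 0.014 × 0.101 / (√0.0013) = 0.03921.
At y = 0.305 m: A R^(2/3) = 0.05625 — too large.
At y = 0.253 m: A R^(2/3) = 0.03934 — ≈ 0.03921.

y_n = 0.253 m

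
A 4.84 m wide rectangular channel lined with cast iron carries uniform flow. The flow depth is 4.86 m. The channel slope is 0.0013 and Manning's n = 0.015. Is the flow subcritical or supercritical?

subcritical

Flow area A = b·y = 4.84 × 4.86 = 23.52 m². Wetted perimeter P = b + 2y = 4.84 + 2×4.86 = 14.56 m.
Hydraulic radius R = A/P = 23.52/14.56 = 1.616 m.
V = (1/n) R^(2/3) √S = (1/0.015) × 1.616^(2/3) × √0.0013 = 3.309 m/s. Hydraulic depth D_h = A/T = 23.52/4.84 = 4.86 m.
Froude number Fr = V/√(g·D_h) = 3.309/√(9.81×4.86) = 0.479, which is less than 1, so the flow is subcritical.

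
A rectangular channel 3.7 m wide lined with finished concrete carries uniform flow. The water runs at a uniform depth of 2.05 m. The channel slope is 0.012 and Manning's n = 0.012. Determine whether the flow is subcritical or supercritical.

Flow area A = b·y = 3.7 × 2.05 = 7.585 m². Wetted perimeter P = b + 2y = 3.7 + 2×2.05 = 7.8 m.
Hydraulic radius R = A/P = 7.585/7.8 = 0.9724 m.
V = (1/n) R^(2/3) √S = (1/0.012) × 0.9724^(2/3) × √0.012 = 8.96 m/s. Hydraulic depth D_h = A/T = 7.585/3.7 = 2.05 m.
Froude number Fr = V/√(g·D_h) = 8.96/√(9.81×2.05) = 2, which is greater than 1, so the flow is supercritical.

supercritical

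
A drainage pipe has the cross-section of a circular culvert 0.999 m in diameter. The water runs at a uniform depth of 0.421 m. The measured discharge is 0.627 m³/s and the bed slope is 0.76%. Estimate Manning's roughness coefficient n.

For a circular section of diameter D = 0.999 m at depth y = 0.421 m, the central angle is θ = 2 arccos(1 − 2y/D) = 2.826 rad. Then A = (D²/8)(θ − sin θ) = 0.3138 m² and P = Dθ/2 = 1.412 m.
Hydraulic radius R = A/P = 0.3138/1.412 = 0.2223 m.
Rearranging Manning's equation: n = (1/Q) A R^(2/3) S^(1/2) = (1/0.627) × 0.3138 × 0.2223^(2/3) × √0.0076 = 0.016.

n = 0.016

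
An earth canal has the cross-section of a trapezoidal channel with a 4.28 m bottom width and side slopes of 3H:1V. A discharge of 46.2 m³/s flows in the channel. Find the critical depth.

At critical depth, Q² T / (g A³) = 1, i.e. A³/T = Q²/g = 46.2²/9.81 = 217.6.
Try y = 1.18 m: A³/T = 69.17 — too small.
Try y = 1.59 m: A³/T = 215.6 — ≈ 217.6.

y_c = 1.59 m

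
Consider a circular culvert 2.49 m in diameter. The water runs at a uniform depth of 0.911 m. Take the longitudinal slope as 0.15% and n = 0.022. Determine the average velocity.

V = 1.11 m/s

For a circular section of diameter D = 2.49 m at depth y = 0.911 m, the central angle is θ = 2 arccos(1 − 2y/D) = 2.598 rad. Then A = (D²/8)(θ − sin θ) = 1.613 m² and P = Dθ/2 = 3.235 m.
Hydraulic radius R = A/P = 1.613/3.235 = 0.4987 m.
From Manning's equation, V = (1/n) R^(2/3) S^(1/2) = (1/0.022) × 0.4987^(2/3) × 0.0015^(1/2) = 1.11 m/s.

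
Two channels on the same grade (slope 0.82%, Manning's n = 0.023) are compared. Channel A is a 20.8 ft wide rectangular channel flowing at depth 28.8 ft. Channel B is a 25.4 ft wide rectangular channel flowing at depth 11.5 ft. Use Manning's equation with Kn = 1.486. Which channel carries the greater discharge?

Channel A: Flow area A = b·y = 20.8 × 28.8 = 599 ft². Wetted perimeter P = b + 2y = 20.8 + 2×28.8 = 78.4 ft. Hydraulic radius R = A/P = 599/78.4 = 7.641 ft. Q_A = (1.486/0.023)·599·7.641^(2/3)·√0.0082 = 13600 ft³/s.
Channel B: Flow area A = b·y = 25.4 × 11.5 = 292.1 ft². Wetted perimeter P = b + 2y = 25.4 + 2×11.5 = 48.4 ft. Hydraulic radius R = A/P = 292.1/48.4 = 6.035 ft. Q_B = (1.486/0.023)·292.1·6.035^(2/3)·√0.0082 = 5665 ft³/s.
Q_A = 13600 ft³/s vs Q_B = 5665 ft³/s, so channel A carries more.

channel A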